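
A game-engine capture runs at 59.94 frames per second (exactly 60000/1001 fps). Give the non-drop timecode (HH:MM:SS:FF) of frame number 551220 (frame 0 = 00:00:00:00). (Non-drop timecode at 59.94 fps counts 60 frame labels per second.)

02:33:07:00

551220 ÷ 60 = 9187 full seconds, remainder 0 frames.
9187 s = 2 h 33 min 7 s.
Timecode: 02:33:07:00.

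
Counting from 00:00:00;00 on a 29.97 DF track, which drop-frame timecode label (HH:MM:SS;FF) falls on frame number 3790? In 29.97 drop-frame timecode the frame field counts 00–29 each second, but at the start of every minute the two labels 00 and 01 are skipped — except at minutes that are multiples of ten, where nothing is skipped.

00:02:06;14

Ten DF minutes hold 17982 frames, so frame 3790 lies in block 0 (frames 0–17981) with 3790 frames into that block.
The block's first minute is 1800 frames and the rest 1798 each; 3790 frames reaches minute 2, so 0 × 18 + 2 × 2 = 4 labels have been skipped so far.
Adding those back, label number 3790 + 4 = 3794 at 30 labels/s is 126 s + 14 f = 0 h 2 min 6 s frame 14, i.e. 00:02:06;14.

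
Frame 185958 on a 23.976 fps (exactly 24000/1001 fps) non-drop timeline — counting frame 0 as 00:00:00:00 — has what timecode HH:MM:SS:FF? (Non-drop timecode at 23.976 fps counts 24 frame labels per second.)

185958 ÷ 24 = 7748 full seconds, remainder 6 frames.
7748 s = 2 h 9 min 8 s.
Timecode: 02:09:08:06.

02:09:08:06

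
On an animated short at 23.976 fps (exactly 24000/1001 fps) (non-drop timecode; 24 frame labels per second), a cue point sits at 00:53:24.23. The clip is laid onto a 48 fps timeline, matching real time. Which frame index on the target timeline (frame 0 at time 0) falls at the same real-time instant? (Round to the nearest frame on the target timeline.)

Source frame index: (0×3600 + 53×60 + 24) × 24 + 23 = 76919.
Real time: 76919 / (24000/1001) = 76995919/24000 s.
Target frame: (76995919/24000) × (48) = 76995919/500 ≈ 153991.838 → 153992.

frame 153992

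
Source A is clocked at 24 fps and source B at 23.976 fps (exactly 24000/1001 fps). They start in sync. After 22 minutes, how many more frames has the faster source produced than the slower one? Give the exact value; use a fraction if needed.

22 min = 1320 s.
A emits 24 × 1320 = 31680 frames; B emits 24000/1001 × 1320 = 2880000/91.
Difference = 2880/91 frames (≈ 31.6484); B is behind A.

2880/91 frames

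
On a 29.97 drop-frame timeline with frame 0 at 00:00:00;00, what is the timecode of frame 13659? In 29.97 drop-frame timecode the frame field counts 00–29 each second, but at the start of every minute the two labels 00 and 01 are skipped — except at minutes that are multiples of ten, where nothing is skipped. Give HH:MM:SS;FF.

Each 10-minute DF block holds 10 × 60 × 30 − 9 × 2 = 17982 frames. 13659 ÷ 17982 → 0 full blocks, remainder 13659.
Within the partial block the first minute is 1800 frames and each further minute 1798, so 7 further minute boundaries passed. Total skipped labels = 18 × 0 + 2 × 7 = 14.
Non-drop label index = 13659 + 14 = 13673; at 30 labels/s that is 00:07:35:23, i.e. DF 00:07:35;23.

00:07:35;23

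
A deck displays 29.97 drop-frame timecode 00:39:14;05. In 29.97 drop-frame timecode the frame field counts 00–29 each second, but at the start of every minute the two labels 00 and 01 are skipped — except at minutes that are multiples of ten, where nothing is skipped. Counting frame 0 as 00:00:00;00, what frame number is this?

As if non-drop at 30 labels/s: (0 × 3600 + 39 × 60 + 14) × 30 + 5 = 70625.
Minute boundaries passed: 39; those not divisible by 10: 39 − 3 = 36; dropped labels = 2 × 36 = 72.
Actual frame index = 70625 − 72 = 70553.

70553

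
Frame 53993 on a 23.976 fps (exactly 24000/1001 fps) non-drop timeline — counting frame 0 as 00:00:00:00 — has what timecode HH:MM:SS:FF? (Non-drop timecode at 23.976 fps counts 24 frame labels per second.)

53993 ÷ 24 = 2249 full seconds, remainder 17 frames.
2249 s = 0 h 37 min 29 s.
Timecode: 00:37:29:17.

00:37:29:17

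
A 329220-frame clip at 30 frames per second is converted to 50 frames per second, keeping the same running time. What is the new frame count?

Target frames = source frames × (target rate / source rate) = 329220 × (50)/(30) = 329220 × 5/3 = 548700.

548700 frames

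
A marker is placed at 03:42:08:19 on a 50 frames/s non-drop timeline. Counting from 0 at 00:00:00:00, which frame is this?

Total seconds to the label: (3 × 3600 + 42 × 60 + 8) = 13328.
Frame index = 13328 × 50 + 19 = 666419.

frame 666419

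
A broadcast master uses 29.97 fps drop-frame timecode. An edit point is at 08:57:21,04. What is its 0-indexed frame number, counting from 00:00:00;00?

966266

Complete 10-minute blocks: 53, each 17982 frames → 953046.
Remaining 7 whole minutes in the current block: 1800 + 6 × 1798 = 12588 frames.
Within the current minute: 21 × 30 + 4 − 2 = 632 (labels ;00/;01 skipped at this minute). Total = 953046 + 12588 + 632 = 966266.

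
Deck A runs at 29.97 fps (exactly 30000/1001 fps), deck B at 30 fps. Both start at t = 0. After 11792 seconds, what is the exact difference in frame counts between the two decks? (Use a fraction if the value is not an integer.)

A emits 30000/1001 × 11792 = 32160000/91 frames; B emits 30 × 11792 = 353760.
Difference = 32160/91 frames (≈ 353.4066); B is ahead of A.

32160/91 frames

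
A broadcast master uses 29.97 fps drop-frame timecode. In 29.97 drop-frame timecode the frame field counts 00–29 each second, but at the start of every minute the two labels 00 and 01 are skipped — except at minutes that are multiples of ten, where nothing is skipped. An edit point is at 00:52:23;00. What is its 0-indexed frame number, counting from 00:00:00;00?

94196

Complete 10-minute blocks: 5, each 17982 frames → 89910.
Remaining 2 whole minutes in the current block: 1800 + 1 × 1798 = 3598 frames.
Within the current minute: 23 × 30 + 0 − 2 = 688 (labels ;00/;01 skipped at this minute). Total = 89910 + 3598 + 688 = 94196.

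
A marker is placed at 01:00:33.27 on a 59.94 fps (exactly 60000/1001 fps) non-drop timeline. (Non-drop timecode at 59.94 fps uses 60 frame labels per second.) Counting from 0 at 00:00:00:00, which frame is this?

frame 218007

Total seconds to the label: (1 × 3600 + 0 × 60 + 33) = 3633.
Frame index = 3633 × 60 + 27 = 218007.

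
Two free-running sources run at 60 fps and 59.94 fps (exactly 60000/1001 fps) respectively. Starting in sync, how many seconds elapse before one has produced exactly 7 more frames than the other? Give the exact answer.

7007/60 seconds

The gap grows by |60000/1001 − 60| = 60/1001 frames per second.
Time for a 7-frame gap: 7 ÷ (60/1001) = 7007/60 s.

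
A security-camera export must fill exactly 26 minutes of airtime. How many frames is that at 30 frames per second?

46800 frames

26 min = 1560 s.
Frames = 1560 × 30 = 46800.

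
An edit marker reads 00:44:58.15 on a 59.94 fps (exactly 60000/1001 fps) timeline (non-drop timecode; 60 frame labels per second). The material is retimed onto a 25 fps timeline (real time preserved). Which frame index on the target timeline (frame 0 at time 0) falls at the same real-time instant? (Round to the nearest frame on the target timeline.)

frame 67524

Source frame index: (0×3600 + 44×60 + 58) × 60 + 15 = 161895.
Real time: 161895 / (60000/1001) = 10803793/4000 s.
Target frame: (10803793/4000) × (25) = 10803793/160 ≈ 67523.706 → 67524.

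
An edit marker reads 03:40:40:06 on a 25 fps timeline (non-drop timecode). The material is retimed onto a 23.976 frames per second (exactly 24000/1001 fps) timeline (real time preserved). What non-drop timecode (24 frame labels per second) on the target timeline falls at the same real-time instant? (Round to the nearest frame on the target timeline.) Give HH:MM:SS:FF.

Source frame index: (3×3600 + 40×60 + 40) × 25 + 6 = 331006.
Real time: 331006 / (25) = 331006/25 s.
Target frame: (331006/25) × (24000/1001) = 24443520/77 ≈ 317448.312 → 317448.
At 24 labels/s: frame 317448 → 03:40:27:00.

03:40:27:00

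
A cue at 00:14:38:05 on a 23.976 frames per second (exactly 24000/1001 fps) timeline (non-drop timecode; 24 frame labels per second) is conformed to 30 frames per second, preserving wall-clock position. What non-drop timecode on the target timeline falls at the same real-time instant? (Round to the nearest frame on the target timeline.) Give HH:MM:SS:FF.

Source frame index: (0×3600 + 14×60 + 38) × 24 + 5 = 21077.
Real time: 21077 / (24000/1001) = 21098077/24000 s.
Target frame: (21098077/24000) × (30) = 21098077/800 ≈ 26372.596 → 26373.
At 30 labels/s: frame 26373 → 00:14:39:03.

00:14:39:03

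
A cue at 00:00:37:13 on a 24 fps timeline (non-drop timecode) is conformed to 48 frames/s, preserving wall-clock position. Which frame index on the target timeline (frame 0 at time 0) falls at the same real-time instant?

frame 1802

Source frame index: (0×3600 + 0×60 + 37) × 24 + 13 = 901.
Real time: 901 / (24) = 901/24 s.
Target frame: (901/24) × (48) = 1802.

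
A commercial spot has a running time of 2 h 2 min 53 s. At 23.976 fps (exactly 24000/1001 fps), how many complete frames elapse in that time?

2 h 2 min 53 s = 7373 s.
Frames = 7373 × 24000/1001 = 176952000/1001 ≈ 176775.2248.
Complete frames: 176775.

176775 frames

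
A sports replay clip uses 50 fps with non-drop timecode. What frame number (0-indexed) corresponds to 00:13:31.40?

frame 40590

Total seconds to the label: (0 × 3600 + 13 × 60 + 31) = 811.
Frame index = 811 × 50 + 40 = 40590.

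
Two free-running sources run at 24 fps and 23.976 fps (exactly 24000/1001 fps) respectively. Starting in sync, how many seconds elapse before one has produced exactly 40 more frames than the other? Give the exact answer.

5005/3 seconds

The gap grows by |24000/1001 − 24| = 24/1001 frames per second.
Time for a 40-frame gap: 40 ÷ (24/1001) = 5005/3 s.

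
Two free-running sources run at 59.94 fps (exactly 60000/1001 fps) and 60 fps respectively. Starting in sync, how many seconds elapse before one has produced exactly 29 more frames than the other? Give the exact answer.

29029/60 seconds

The gap grows by |60 − 60000/1001| = 60/1001 frames per second.
Time for a 29-frame gap: 29 ÷ (60/1001) = 29029/60 s.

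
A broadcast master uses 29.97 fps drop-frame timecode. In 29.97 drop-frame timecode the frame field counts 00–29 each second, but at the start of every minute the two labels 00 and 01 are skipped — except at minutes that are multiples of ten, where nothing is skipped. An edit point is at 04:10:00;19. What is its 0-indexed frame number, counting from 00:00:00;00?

As if non-drop at 30 labels/s: (4 × 3600 + 10 × 60 + 0) × 30 + 19 = 450019.
Minute boundaries passed: 250; those not divisible by 10: 250 − 25 = 225; dropped labels = 2 × 225 = 450.
Actual frame index = 450019 − 450 = 449569.

449569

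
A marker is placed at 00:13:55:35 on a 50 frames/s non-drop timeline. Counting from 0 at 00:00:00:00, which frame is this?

frame 41785

Total seconds to the label: (0 × 3600 + 13 × 60 + 55) = 835.
Frame index = 835 × 50 + 35 = 41785.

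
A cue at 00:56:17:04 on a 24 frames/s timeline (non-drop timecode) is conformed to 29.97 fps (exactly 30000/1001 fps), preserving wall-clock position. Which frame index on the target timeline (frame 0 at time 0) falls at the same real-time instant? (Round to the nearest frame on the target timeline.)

frame 101214

Source frame index: (0×3600 + 56×60 + 17) × 24 + 4 = 81052.
Real time: 81052 / (24) = 20263/6 s.
Target frame: (20263/6) × (30000/1001) = 101315000/1001 ≈ 101213.786 → 101214.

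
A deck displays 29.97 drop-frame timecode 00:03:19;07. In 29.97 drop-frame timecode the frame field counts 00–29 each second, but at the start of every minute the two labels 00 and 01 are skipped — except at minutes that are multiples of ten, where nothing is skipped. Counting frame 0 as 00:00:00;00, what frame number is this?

5971

As if non-drop at 30 labels/s: (0 × 3600 + 3 × 60 + 19) × 30 + 7 = 5977.
Minute boundaries passed: 3; those not divisible by 10: 3 − 0 = 3; dropped labels = 2 × 3 = 6.
Actual frame index = 5977 − 6 = 5971.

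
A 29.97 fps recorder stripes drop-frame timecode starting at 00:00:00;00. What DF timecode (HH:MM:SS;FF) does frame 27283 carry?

Each 10-minute DF block holds 10 × 60 × 30 − 9 × 2 = 17982 frames. 27283 ÷ 17982 → 1 full block, remainder 9301.
Within the partial block the first minute is 1800 frames and each further minute 1798, so 5 further minute boundaries passed. Total skipped labels = 18 × 1 + 2 × 5 = 28.
Non-drop label index = 27283 + 28 = 27311; at 30 labels/s that is 00:15:10:11, i.e. DF 00:15:10;11.

00:15:10;11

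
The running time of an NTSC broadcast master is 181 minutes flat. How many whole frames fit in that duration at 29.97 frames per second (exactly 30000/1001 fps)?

325474 frames

181 min = 10860 s.
Frames = 10860 × 30000/1001 = 325800000/1001 ≈ 325474.5255.
Complete frames: 325474.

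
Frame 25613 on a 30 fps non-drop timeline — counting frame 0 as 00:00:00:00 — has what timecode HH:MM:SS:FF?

25613 ÷ 30 = 853 full seconds, remainder 23 frames.
853 s = 0 h 14 min 13 s.
Timecode: 00:14:13:23.

00:14:13:23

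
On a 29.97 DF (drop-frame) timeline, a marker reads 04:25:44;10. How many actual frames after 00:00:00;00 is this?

As if non-drop at 30 labels/s: (4 × 3600 + 25 × 60 + 44) × 30 + 10 = 478330.
Minute boundaries passed: 265; those not divisible by 10: 265 − 26 = 239; dropped labels = 2 × 239 = 478.
Actual frame index = 478330 − 478 = 477852.

477852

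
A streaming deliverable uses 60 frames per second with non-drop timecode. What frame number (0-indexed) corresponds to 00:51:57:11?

frame 187031

Total seconds to the label: (0 × 3600 + 51 × 60 + 57) = 3117.
Frame index = 3117 × 60 + 11 = 187031.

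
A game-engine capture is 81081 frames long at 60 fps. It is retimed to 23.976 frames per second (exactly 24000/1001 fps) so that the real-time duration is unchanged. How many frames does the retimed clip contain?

32400 frames

Target frames = source frames × (target rate / source rate) = 81081 × (24000/1001)/(60) = 81081 × 400/1001 = 32400.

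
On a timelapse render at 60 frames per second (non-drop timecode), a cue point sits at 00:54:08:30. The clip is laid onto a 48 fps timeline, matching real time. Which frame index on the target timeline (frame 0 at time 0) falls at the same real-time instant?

Source frame index: (0×3600 + 54×60 + 8) × 60 + 30 = 194910.
Real time: 194910 / (60) = 6497/2 s.
Target frame: (6497/2) × (48) = 155928.

frame 155928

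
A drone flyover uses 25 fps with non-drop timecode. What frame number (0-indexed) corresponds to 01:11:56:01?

frame 107901

Total seconds to the label: (1 × 3600 + 11 × 60 + 56) = 4316.
Frame index = 4316 × 25 + 1 = 107901.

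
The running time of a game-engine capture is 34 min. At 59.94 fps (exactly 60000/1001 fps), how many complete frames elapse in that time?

122277 frames

34 min = 2040 s.
Frames = 2040 × 60000/1001 = 122400000/1001 ≈ 122277.7223.
Complete frames: 122277.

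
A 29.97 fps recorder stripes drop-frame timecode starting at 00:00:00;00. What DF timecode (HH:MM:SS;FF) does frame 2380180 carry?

Each 10-minute DF block holds 10 × 60 × 30 − 9 × 2 = 17982 frames. 2380180 ÷ 17982 → 132 full blocks, remainder 6556.
Within the partial block the first minute is 1800 frames and each further minute 1798, so 3 further minute boundaries passed. Total skipped labels = 18 × 132 + 2 × 3 = 2382.
Non-drop label index = 2380180 + 2382 = 2382562; at 30 labels/s that is 22:03:38:22, i.e. DF 22:03:38;22.

22:03:38;22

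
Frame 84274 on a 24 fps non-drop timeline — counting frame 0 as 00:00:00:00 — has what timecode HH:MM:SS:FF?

84274 ÷ 24 = 3511 full seconds, remainder 10 frames.
3511 s = 0 h 58 min 31 s.
Timecode: 00:58:31:10.

00:58:31:10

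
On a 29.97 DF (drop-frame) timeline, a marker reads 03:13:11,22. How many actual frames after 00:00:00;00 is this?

As if non-drop at 30 labels/s: (3 × 3600 + 13 × 60 + 11) × 30 + 22 = 347752.
Minute boundaries passed: 193; those not divisible by 10: 193 − 19 = 174; dropped labels = 2 × 174 = 348.
Actual frame index = 347752 − 348 = 347404.

347404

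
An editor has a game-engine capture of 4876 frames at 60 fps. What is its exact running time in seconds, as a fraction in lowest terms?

1219/15 seconds

Running time = 4876 ÷ (60) = 4876 × 1/60 = 1219/15 s.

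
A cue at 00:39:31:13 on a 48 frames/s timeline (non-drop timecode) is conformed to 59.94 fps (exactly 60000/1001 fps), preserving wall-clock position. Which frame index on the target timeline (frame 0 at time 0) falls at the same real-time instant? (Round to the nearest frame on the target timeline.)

frame 142134

Source frame index: (0×3600 + 39×60 + 31) × 48 + 13 = 113821.
Real time: 113821 / (48) = 113821/48 s.
Target frame: (113821/48) × (60000/1001) = 142276250/1001 ≈ 142134.116 → 142134.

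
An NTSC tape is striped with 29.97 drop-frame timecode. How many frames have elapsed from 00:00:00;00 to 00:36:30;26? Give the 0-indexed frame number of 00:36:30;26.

65660

As if non-drop at 30 labels/s: (0 × 3600 + 36 × 60 + 30) × 30 + 26 = 65726.
Minute boundaries passed: 36; those not divisible by 10: 36 − 3 = 33; dropped labels = 2 × 33 = 66.
Actual frame index = 65726 − 66 = 65660.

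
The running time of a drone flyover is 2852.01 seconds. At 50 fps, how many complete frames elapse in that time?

Frames = 2852.01 × 50 = 285201/2 ≈ 142600.5000.
Complete frames: 142600.

142600 frames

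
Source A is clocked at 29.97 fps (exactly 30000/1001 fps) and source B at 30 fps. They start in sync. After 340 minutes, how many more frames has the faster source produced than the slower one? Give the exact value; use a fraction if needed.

612000/1001 frames

340 min = 20400 s.
A emits 30000/1001 × 20400 = 612000000/1001 frames; B emits 30 × 20400 = 612000.
Difference = 612000/1001 frames (≈ 611.3886); B is ahead of A.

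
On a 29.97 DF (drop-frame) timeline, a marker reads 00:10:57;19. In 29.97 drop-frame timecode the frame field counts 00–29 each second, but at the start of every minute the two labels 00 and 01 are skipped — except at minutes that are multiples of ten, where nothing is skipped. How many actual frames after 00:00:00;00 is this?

19711

As if non-drop at 30 labels/s: (0 × 3600 + 10 × 60 + 57) × 30 + 19 = 19729.
Minute boundaries passed: 10; those not divisible by 10: 10 − 1 = 9; dropped labels = 2 × 9 = 18.
Actual frame index = 19729 − 18 = 19711.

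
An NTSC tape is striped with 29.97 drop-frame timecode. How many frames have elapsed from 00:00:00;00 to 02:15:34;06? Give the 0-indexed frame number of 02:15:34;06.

As if non-drop at 30 labels/s: (2 × 3600 + 15 × 60 + 34) × 30 + 6 = 244026.
Minute boundaries passed: 135; those not divisible by 10: 135 − 13 = 122; dropped labels = 2 × 122 = 244.
Actual frame index = 244026 − 244 = 243782.

243782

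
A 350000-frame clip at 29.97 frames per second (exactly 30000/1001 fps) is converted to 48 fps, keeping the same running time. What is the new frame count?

Target frames = source frames × (target rate / source rate) = 350000 × (48)/(30000/1001) = 350000 × 1001/625 = 560560.

560560 frames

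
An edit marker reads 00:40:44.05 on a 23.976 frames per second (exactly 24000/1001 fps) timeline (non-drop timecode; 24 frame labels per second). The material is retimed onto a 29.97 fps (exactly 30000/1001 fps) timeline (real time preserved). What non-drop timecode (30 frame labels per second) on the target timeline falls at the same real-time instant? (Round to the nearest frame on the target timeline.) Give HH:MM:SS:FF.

00:40:44:06

Source frame index: (0×3600 + 40×60 + 44) × 24 + 5 = 58661.
Real time: 58661 / (24000/1001) = 58719661/24000 s.
Target frame: (58719661/24000) × (30000/1001) = 293305/4 ≈ 73326.250 → 73326.
At 30 labels/s: frame 73326 → 00:40:44:06.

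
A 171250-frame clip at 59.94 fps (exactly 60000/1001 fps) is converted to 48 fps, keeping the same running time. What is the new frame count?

137137 frames

Target frames = source frames × (target rate / source rate) = 171250 × (48)/(60000/1001) = 171250 × 1001/1250 = 137137.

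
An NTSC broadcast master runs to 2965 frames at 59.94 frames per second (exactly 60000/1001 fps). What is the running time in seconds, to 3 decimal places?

49.466 seconds

Running time = 2965 × 1001/60000 = 593593/12000 s ≈ 49.466 s.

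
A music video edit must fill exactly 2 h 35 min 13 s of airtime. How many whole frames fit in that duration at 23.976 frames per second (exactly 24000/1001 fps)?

223288 frames

2 h 35 min 13 s = 9313 s.
Frames = 9313 × 24000/1001 = 223512000/1001 ≈ 223288.7113.
Complete frames: 223288.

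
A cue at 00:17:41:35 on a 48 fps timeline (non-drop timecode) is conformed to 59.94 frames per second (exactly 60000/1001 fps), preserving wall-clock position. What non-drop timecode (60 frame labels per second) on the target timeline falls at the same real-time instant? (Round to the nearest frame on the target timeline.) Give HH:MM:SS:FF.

00:17:40:40

Source frame index: (0×3600 + 17×60 + 41) × 48 + 35 = 50963.
Real time: 50963 / (48) = 50963/48 s.
Target frame: (50963/48) × (60000/1001) = 5791250/91 ≈ 63640.110 → 63640.
At 60 labels/s: frame 63640 → 00:17:40:40.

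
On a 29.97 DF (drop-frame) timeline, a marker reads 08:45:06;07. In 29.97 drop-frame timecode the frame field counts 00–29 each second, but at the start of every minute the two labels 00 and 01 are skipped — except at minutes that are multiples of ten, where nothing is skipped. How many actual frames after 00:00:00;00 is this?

As if non-drop at 30 labels/s: (8 × 3600 + 45 × 60 + 6) × 30 + 7 = 945187.
Minute boundaries passed: 525; those not divisible by 10: 525 − 52 = 473; dropped labels = 2 × 473 = 946.
Actual frame index = 945187 − 946 = 944241.

944241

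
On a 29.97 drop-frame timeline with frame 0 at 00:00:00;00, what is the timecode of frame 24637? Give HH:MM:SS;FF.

00:13:42;01

Each 10-minute DF block holds 10 × 60 × 30 − 9 × 2 = 17982 frames. 24637 ÷ 17982 → 1 full block, remainder 6655.
Within the partial block the first minute is 1800 frames and each further minute 1798, so 3 further minute boundaries passed. Total skipped labels = 18 × 1 + 2 × 3 = 24.
Non-drop label index = 24637 + 24 = 24661; at 30 labels/s that is 00:13:42:01, i.e. DF 00:13:42;01.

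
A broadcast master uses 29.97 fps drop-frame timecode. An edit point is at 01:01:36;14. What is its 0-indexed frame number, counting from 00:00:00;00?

110784

As if non-drop at 30 labels/s: (1 × 3600 + 1 × 60 + 36) × 30 + 14 = 110894.
Minute boundaries passed: 61; those not divisible by 10: 61 − 6 = 55; dropped labels = 2 × 55 = 110.
Actual frame index = 110894 − 110 = 110784.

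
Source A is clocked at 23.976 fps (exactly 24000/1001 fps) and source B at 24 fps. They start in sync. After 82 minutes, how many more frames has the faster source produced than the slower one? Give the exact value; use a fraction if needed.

118080/1001 frames

82 min = 4920 s.
A emits 24000/1001 × 4920 = 118080000/1001 frames; B emits 24 × 4920 = 118080.
Difference = 118080/1001 frames (≈ 117.9620); B is ahead of A.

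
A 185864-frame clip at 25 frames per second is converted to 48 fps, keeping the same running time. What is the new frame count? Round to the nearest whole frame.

356859 frames

Frames at target rate = 185864 × (48) / (25) = 8921472/25 ≈ 356858.880.
Nearest whole frame: 356859.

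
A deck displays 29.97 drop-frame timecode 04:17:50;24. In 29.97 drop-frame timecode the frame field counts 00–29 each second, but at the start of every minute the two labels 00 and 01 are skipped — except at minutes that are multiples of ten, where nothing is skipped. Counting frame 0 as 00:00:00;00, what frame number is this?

463660

Complete 10-minute blocks: 25, each 17982 frames → 449550.
Remaining 7 whole minutes in the current block: 1800 + 6 × 1798 = 12588 frames.
Within the current minute: 50 × 30 + 24 − 2 = 1522 (labels ;00/;01 skipped at this minute). Total = 449550 + 12588 + 1522 = 463660.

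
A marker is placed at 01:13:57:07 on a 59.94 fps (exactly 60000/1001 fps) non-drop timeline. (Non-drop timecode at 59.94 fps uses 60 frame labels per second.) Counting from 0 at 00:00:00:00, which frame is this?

Total seconds to the label: (1 × 3600 + 13 × 60 + 57) = 4437.
Frame index = 4437 × 60 + 7 = 266227.

266227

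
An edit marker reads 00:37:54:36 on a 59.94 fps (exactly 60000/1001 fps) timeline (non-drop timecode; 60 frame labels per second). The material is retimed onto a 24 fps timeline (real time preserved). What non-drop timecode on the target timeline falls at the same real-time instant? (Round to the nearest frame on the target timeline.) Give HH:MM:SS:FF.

Source frame index: (0×3600 + 37×60 + 54) × 60 + 36 = 136476.
Real time: 136476 / (60000/1001) = 11384373/5000 s.
Target frame: (11384373/5000) × (24) = 34153119/625 ≈ 54644.990 → 54645.
At 24 labels/s: frame 54645 → 00:37:56:21.

00:37:56:21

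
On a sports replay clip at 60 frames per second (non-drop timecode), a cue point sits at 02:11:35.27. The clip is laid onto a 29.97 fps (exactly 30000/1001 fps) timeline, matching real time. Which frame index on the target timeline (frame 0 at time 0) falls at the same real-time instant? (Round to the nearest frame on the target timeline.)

Source frame index: (2×3600 + 11×60 + 35) × 60 + 27 = 473727.
Real time: 473727 / (60) = 157909/20 s.
Target frame: (157909/20) × (30000/1001) = 236863500/1001 ≈ 236626.873 → 236627.

frame 236627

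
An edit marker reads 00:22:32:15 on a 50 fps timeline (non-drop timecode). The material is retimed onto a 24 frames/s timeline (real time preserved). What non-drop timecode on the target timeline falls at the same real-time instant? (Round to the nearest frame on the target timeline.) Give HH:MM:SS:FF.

00:22:32:07

Source frame index: (0×3600 + 22×60 + 32) × 50 + 15 = 67615.
Real time: 67615 / (50) = 13523/10 s.
Target frame: (13523/10) × (24) = 162276/5 ≈ 32455.200 → 32455.
At 24 labels/s: frame 32455 → 00:22:32:07.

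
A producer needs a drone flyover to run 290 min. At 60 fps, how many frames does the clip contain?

1044000 frames

290 min = 17400 s.
Frames = 17400 × 60 = 1044000.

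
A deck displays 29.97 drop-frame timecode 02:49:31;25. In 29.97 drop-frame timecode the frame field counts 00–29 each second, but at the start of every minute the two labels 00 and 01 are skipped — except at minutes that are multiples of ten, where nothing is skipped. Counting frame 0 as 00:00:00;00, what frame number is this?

As if non-drop at 30 labels/s: (2 × 3600 + 49 × 60 + 31) × 30 + 25 = 305155.
Minute boundaries passed: 169; those not divisible by 10: 169 − 16 = 153; dropped labels = 2 × 153 = 306.
Actual frame index = 305155 − 306 = 304849.

304849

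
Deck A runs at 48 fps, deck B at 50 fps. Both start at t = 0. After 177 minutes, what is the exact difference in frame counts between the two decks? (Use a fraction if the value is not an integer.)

21240 frames

177 min = 10620 s.
A emits 48 × 10620 = 509760 frames; B emits 50 × 10620 = 531000.
Difference = 21240 frames; B is ahead of A.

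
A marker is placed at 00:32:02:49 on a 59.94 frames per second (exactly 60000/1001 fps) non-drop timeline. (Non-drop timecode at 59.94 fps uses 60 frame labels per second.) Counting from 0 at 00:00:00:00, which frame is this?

Total seconds to the label: (0 × 3600 + 32 × 60 + 2) = 1922.
Frame index = 1922 × 60 + 49 = 115369.

115369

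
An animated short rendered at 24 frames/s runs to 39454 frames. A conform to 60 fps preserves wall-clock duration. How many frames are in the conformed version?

Target frames = source frames × (target rate / source rate) = 39454 × (60)/(24) = 39454 × 5/2 = 98635.

98635 frames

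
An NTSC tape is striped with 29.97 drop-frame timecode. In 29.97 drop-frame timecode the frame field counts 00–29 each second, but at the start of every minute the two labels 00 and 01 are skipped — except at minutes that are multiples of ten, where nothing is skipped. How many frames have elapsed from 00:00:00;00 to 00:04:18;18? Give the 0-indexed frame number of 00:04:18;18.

Complete 10-minute blocks: 0, each 17982 frames → 0.
Remaining 4 whole minutes in the current block: 1800 + 3 × 1798 = 7194 frames.
Within the current minute: 18 × 30 + 18 − 2 = 556 (labels ;00/;01 skipped at this minute). Total = 0 + 7194 + 556 = 7750.

7750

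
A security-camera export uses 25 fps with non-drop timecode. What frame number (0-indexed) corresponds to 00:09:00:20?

Total seconds to the label: (0 × 3600 + 9 × 60 + 0) = 540.
Frame index = 540 × 25 + 20 = 13520.

frame 13520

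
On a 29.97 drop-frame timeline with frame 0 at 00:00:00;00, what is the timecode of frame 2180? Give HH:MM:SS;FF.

Each 10-minute DF block holds 10 × 60 × 30 − 9 × 2 = 17982 frames. 2180 ÷ 17982 → 0 full blocks, remainder 2180.
Within the partial block the first minute is 1800 frames and each further minute 1798, so 1 further minute boundary passed. Total skipped labels = 18 × 0 + 2 × 1 = 2.
Non-drop label index = 2180 + 2 = 2182; at 30 labels/s that is 00:01:12:22, i.e. DF 00:01:12;22.

00:01:12;22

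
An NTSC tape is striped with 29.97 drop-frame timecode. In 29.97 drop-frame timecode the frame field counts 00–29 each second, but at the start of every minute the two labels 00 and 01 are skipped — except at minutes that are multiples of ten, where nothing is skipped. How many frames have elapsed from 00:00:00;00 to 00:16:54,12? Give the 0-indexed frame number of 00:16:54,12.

30402

As if non-drop at 30 labels/s: (0 × 3600 + 16 × 60 + 54) × 30 + 12 = 30432.
Minute boundaries passed: 16; those not divisible by 10: 16 − 1 = 15; dropped labels = 2 × 15 = 30.
Actual frame index = 30432 − 30 = 30402.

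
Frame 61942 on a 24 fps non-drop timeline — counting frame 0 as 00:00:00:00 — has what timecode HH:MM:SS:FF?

61942 ÷ 24 = 2580 full seconds, remainder 22 frames.
2580 s = 0 h 43 min 0 s.
Timecode: 00:43:00:22.

00:43:00:22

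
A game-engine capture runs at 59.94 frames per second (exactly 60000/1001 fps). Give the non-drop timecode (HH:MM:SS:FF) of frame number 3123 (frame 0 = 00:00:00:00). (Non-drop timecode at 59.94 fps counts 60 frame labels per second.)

3123 ÷ 60 = 52 full seconds, remainder 3 frames.
52 s = 0 h 0 min 52 s.
Timecode: 00:00:52:03.

00:00:52:03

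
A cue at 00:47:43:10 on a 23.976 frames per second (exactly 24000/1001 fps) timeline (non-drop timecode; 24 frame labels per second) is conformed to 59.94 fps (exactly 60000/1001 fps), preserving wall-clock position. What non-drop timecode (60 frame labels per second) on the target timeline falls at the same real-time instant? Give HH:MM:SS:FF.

Source frame index: (0×3600 + 47×60 + 43) × 24 + 10 = 68722.
Real time: 68722 / (24000/1001) = 34395361/12000 s.
Target frame: (34395361/12000) × (60000/1001) = 171805.
At 60 labels/s: frame 171805 → 00:47:43:25.

00:47:43:25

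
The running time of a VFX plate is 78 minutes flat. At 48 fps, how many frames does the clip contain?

78 min = 4680 s.
Frames = 4680 × 48 = 224640.

224640 frames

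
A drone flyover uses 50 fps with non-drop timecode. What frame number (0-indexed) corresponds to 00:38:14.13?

Total seconds to the label: (0 × 3600 + 38 × 60 + 14) = 2294.
Frame index = 2294 × 50 + 13 = 114713.

frame 114713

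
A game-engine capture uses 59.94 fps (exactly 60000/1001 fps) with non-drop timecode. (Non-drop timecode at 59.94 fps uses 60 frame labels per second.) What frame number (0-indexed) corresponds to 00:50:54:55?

Total seconds to the label: (0 × 3600 + 50 × 60 + 54) = 3054.
Frame index = 3054 × 60 + 55 = 183295.

183295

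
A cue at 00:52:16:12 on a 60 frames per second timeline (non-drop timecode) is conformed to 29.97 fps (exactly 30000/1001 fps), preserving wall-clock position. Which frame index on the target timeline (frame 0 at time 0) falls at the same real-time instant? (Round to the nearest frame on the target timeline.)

Source frame index: (0×3600 + 52×60 + 16) × 60 + 12 = 188172.
Real time: 188172 / (60) = 15681/5 s.
Target frame: (15681/5) × (30000/1001) = 94086000/1001 ≈ 93992.008 → 93992.

frame 93992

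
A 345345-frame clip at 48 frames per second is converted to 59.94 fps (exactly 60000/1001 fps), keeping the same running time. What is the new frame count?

Target frames = source frames × (target rate / source rate) = 345345 × (60000/1001)/(48) = 345345 × 1250/1001 = 431250.

431250 frames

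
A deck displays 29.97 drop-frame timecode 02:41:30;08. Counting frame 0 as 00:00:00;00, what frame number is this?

As if non-drop at 30 labels/s: (2 × 3600 + 41 × 60 + 30) × 30 + 8 = 290708.
Minute boundaries passed: 161; those not divisible by 10: 161 − 16 = 145; dropped labels = 2 × 145 = 290.
Actual frame index = 290708 − 290 = 290418.

290418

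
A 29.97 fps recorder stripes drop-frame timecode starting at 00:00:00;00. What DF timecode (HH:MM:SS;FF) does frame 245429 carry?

Each 10-minute DF block holds 10 × 60 × 30 − 9 × 2 = 17982 frames. 245429 ÷ 17982 → 13 full blocks, remainder 11663.
Within the partial block the first minute is 1800 frames and each further minute 1798, so 6 further minute boundaries passed. Total skipped labels = 18 × 13 + 2 × 6 = 246.
Non-drop label index = 245429 + 246 = 245675; at 30 labels/s that is 02:16:29:05, i.e. DF 02:16:29;05.

02:16:29;05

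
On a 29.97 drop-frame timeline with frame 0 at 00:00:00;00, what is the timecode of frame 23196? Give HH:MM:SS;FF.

Each 10-minute DF block holds 10 × 60 × 30 − 9 × 2 = 17982 frames. 23196 ÷ 17982 → 1 full block, remainder 5214.
Within the partial block the first minute is 1800 frames and each further minute 1798, so 2 further minute boundaries passed. Total skipped labels = 18 × 1 + 2 × 2 = 22.
Non-drop label index = 23196 + 22 = 23218; at 30 labels/s that is 00:12:53:28, i.e. DF 00:12:53;28.

00:12:53;28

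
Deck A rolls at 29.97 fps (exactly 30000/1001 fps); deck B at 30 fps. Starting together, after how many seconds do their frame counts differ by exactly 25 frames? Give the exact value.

The gap grows by |30 − 30000/1001| = 30/1001 frames per second.
Time for a 25-frame gap: 25 ÷ (30/1001) = 5005/6 s.

5005/6 seconds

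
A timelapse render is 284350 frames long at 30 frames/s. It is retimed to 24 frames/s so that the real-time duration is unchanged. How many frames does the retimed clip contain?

227480 frames

Target frames = source frames × (target rate / source rate) = 284350 × (24)/(30) = 284350 × 4/5 = 227480.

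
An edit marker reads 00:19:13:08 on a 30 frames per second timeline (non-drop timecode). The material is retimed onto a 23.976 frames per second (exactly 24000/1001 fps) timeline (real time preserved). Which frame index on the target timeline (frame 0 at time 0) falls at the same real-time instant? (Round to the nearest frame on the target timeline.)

Source frame index: (0×3600 + 19×60 + 13) × 30 + 8 = 34598.
Real time: 34598 / (30) = 17299/15 s.
Target frame: (17299/15) × (24000/1001) = 27678400/1001 ≈ 27650.749 → 27651.

frame 27651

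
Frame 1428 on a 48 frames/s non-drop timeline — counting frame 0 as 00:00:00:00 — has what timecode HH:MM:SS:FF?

1428 ÷ 48 = 29 full seconds, remainder 36 frames.
29 s = 0 h 0 min 29 s.
Timecode: 00:00:29:36.

00:00:29:36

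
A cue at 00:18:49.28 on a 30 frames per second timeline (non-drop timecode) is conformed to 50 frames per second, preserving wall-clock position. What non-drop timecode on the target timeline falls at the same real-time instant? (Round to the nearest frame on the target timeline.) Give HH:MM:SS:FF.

Source frame index: (0×3600 + 18×60 + 49) × 30 + 28 = 33898.
Real time: 33898 / (30) = 16949/15 s.
Target frame: (16949/15) × (50) = 169490/3 ≈ 56496.667 → 56497.
At 50 labels/s: frame 56497 → 00:18:49:47.

00:18:49:47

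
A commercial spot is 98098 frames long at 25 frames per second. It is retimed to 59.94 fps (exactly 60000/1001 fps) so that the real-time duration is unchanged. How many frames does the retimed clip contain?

235200 frames

Target frames = source frames × (target rate / source rate) = 98098 × (60000/1001)/(25) = 98098 × 2400/1001 = 235200.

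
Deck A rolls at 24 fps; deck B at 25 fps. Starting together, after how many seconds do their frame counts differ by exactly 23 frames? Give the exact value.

The gap grows by |25 − 24| = 1 frame per second.
Time for a 23-frame gap: 23 ÷ (1) = 23 s.

23 seconds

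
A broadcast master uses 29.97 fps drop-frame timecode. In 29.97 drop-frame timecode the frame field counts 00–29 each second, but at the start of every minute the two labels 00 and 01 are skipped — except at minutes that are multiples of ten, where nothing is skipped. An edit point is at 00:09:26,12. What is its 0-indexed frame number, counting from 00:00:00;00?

16974

Complete 10-minute blocks: 0, each 17982 frames → 0.
Remaining 9 whole minutes in the current block: 1800 + 8 × 1798 = 16184 frames.
Within the current minute: 26 × 30 + 12 − 2 = 790 (labels ;00/;01 skipped at this minute). Total = 0 + 16184 + 790 = 16974.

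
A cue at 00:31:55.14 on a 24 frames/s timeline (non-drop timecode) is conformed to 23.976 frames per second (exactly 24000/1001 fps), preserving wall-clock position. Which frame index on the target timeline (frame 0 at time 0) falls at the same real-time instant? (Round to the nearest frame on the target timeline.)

Source frame index: (0×3600 + 31×60 + 55) × 24 + 14 = 45974.
Real time: 45974 / (24) = 22987/12 s.
Target frame: (22987/12) × (24000/1001) = 45974000/1001 ≈ 45928.072 → 45928.

frame 45928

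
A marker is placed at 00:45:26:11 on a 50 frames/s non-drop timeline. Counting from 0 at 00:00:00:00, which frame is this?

Total seconds to the label: (0 × 3600 + 45 × 60 + 26) = 2726.
Frame index = 2726 × 50 + 11 = 136311.

136311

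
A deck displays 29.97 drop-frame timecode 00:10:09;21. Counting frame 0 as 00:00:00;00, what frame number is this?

18273

As if non-drop at 30 labels/s: (0 × 3600 + 10 × 60 + 9) × 30 + 21 = 18291.
Minute boundaries passed: 10; those not divisible by 10: 10 − 1 = 9; dropped labels = 2 × 9 = 18.
Actual frame index = 18291 − 18 = 18273.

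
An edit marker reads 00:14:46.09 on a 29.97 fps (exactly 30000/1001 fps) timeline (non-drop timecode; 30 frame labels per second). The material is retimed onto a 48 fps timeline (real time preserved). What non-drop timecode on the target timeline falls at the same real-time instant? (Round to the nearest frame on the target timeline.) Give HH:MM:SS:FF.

Source frame index: (0×3600 + 14×60 + 46) × 30 + 9 = 26589.
Real time: 26589 / (30000/1001) = 8871863/10000 s.
Target frame: (8871863/10000) × (48) = 26615589/625 ≈ 42584.942 → 42585.
At 48 labels/s: frame 42585 → 00:14:47:09.

00:14:47:09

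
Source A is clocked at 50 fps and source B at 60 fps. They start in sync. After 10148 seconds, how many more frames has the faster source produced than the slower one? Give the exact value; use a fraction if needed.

A emits 50 × 10148 = 507400 frames; B emits 60 × 10148 = 608880.
Difference = 101480 frames; B is ahead of A.

101480 frames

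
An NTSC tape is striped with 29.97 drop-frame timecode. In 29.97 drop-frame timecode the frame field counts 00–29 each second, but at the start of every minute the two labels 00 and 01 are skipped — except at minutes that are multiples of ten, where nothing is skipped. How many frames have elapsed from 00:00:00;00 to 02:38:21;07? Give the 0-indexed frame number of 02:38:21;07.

As if non-drop at 30 labels/s: (2 × 3600 + 38 × 60 + 21) × 30 + 7 = 285037.
Minute boundaries passed: 158; those not divisible by 10: 158 − 15 = 143; dropped labels = 2 × 143 = 286.
Actual frame index = 285037 − 286 = 284751.

284751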